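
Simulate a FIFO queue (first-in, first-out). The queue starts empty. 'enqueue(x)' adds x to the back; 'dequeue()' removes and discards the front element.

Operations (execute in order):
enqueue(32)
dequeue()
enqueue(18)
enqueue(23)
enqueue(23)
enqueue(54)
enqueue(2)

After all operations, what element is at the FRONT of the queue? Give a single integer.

enqueue(32): queue = [32]
dequeue(): queue = []
enqueue(18): queue = [18]
enqueue(23): queue = [18, 23]
enqueue(23): queue = [18, 23, 23]
enqueue(54): queue = [18, 23, 23, 54]
enqueue(2): queue = [18, 23, 23, 54, 2]

Answer: 18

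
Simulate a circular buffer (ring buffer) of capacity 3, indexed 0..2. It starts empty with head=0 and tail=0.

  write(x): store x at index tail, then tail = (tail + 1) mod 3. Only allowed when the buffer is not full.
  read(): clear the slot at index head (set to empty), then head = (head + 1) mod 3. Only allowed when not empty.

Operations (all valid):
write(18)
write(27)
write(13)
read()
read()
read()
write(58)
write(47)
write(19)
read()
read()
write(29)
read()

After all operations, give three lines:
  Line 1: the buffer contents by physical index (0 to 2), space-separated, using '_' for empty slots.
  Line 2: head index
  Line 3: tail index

write(18): buf=[18 _ _], head=0, tail=1, size=1
write(27): buf=[18 27 _], head=0, tail=2, size=2
write(13): buf=[18 27 13], head=0, tail=0, size=3
read(): buf=[_ 27 13], head=1, tail=0, size=2
read(): buf=[_ _ 13], head=2, tail=0, size=1
read(): buf=[_ _ _], head=0, tail=0, size=0
write(58): buf=[58 _ _], head=0, tail=1, size=1
write(47): buf=[58 47 _], head=0, tail=2, size=2
write(19): buf=[58 47 19], head=0, tail=0, size=3
read(): buf=[_ 47 19], head=1, tail=0, size=2
read(): buf=[_ _ 19], head=2, tail=0, size=1
write(29): buf=[29 _ 19], head=2, tail=1, size=2
read(): buf=[29 _ _], head=0, tail=1, size=1

Answer: 29 _ _
0
1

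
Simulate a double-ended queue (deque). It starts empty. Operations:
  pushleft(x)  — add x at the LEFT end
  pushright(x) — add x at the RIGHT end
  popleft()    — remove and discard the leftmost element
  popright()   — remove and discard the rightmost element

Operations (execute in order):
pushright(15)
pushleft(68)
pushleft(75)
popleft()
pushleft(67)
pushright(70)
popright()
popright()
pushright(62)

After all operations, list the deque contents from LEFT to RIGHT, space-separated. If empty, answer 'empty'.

Answer: 67 68 62

Derivation:
pushright(15): [15]
pushleft(68): [68, 15]
pushleft(75): [75, 68, 15]
popleft(): [68, 15]
pushleft(67): [67, 68, 15]
pushright(70): [67, 68, 15, 70]
popright(): [67, 68, 15]
popright(): [67, 68]
pushright(62): [67, 68, 62]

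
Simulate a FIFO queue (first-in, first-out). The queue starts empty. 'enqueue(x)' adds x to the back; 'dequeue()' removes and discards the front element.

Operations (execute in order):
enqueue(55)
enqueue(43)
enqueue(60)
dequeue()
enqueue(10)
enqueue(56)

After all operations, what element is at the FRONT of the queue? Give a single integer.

Answer: 43

Derivation:
enqueue(55): queue = [55]
enqueue(43): queue = [55, 43]
enqueue(60): queue = [55, 43, 60]
dequeue(): queue = [43, 60]
enqueue(10): queue = [43, 60, 10]
enqueue(56): queue = [43, 60, 10, 56]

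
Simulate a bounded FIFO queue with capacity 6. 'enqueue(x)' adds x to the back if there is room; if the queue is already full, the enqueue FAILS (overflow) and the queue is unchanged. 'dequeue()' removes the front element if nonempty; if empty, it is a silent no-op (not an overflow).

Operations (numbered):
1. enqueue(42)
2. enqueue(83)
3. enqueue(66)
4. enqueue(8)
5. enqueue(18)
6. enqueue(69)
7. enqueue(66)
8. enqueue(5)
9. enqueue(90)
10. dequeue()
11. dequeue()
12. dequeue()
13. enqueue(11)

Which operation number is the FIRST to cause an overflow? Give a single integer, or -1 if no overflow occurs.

Answer: 7

Derivation:
1. enqueue(42): size=1
2. enqueue(83): size=2
3. enqueue(66): size=3
4. enqueue(8): size=4
5. enqueue(18): size=5
6. enqueue(69): size=6
7. enqueue(66): size=6=cap → OVERFLOW (fail)
8. enqueue(5): size=6=cap → OVERFLOW (fail)
9. enqueue(90): size=6=cap → OVERFLOW (fail)
10. dequeue(): size=5
11. dequeue(): size=4
12. dequeue(): size=3
13. enqueue(11): size=4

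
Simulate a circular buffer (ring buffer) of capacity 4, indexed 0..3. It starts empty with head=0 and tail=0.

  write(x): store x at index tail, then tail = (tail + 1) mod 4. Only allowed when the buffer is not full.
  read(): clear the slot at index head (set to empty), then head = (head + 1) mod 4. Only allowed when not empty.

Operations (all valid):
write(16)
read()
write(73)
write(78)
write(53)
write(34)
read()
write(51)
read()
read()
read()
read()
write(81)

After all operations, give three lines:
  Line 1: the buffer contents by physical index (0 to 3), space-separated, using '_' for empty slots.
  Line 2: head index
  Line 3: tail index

Answer: _ _ 81 _
2
3

Derivation:
write(16): buf=[16 _ _ _], head=0, tail=1, size=1
read(): buf=[_ _ _ _], head=1, tail=1, size=0
write(73): buf=[_ 73 _ _], head=1, tail=2, size=1
write(78): buf=[_ 73 78 _], head=1, tail=3, size=2
write(53): buf=[_ 73 78 53], head=1, tail=0, size=3
write(34): buf=[34 73 78 53], head=1, tail=1, size=4
read(): buf=[34 _ 78 53], head=2, tail=1, size=3
write(51): buf=[34 51 78 53], head=2, tail=2, size=4
read(): buf=[34 51 _ 53], head=3, tail=2, size=3
read(): buf=[34 51 _ _], head=0, tail=2, size=2
read(): buf=[_ 51 _ _], head=1, tail=2, size=1
read(): buf=[_ _ _ _], head=2, tail=2, size=0
write(81): buf=[_ _ 81 _], head=2, tail=3, size=1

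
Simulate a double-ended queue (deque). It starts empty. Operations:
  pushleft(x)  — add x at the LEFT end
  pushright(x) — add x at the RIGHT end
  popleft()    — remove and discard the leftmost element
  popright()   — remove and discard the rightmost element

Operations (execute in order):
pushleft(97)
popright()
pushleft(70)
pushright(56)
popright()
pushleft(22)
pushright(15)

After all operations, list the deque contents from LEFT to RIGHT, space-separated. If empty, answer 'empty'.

Answer: 22 70 15

Derivation:
pushleft(97): [97]
popright(): []
pushleft(70): [70]
pushright(56): [70, 56]
popright(): [70]
pushleft(22): [22, 70]
pushright(15): [22, 70, 15]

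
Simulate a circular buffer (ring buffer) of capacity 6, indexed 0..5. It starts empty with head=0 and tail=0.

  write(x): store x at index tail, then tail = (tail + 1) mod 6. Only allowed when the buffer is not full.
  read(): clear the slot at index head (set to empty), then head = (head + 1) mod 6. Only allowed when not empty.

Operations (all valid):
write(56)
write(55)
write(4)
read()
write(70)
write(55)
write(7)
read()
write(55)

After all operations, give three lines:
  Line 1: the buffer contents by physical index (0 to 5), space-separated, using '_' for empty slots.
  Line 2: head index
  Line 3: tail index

Answer: 55 _ 4 70 55 7
2
1

Derivation:
write(56): buf=[56 _ _ _ _ _], head=0, tail=1, size=1
write(55): buf=[56 55 _ _ _ _], head=0, tail=2, size=2
write(4): buf=[56 55 4 _ _ _], head=0, tail=3, size=3
read(): buf=[_ 55 4 _ _ _], head=1, tail=3, size=2
write(70): buf=[_ 55 4 70 _ _], head=1, tail=4, size=3
write(55): buf=[_ 55 4 70 55 _], head=1, tail=5, size=4
write(7): buf=[_ 55 4 70 55 7], head=1, tail=0, size=5
read(): buf=[_ _ 4 70 55 7], head=2, tail=0, size=4
write(55): buf=[55 _ 4 70 55 7], head=2, tail=1, size=5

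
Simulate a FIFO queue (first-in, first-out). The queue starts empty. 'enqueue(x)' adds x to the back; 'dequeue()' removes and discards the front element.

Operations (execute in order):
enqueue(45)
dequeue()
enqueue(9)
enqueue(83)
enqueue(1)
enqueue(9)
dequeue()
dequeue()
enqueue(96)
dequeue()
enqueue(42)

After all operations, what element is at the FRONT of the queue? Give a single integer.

Answer: 9

Derivation:
enqueue(45): queue = [45]
dequeue(): queue = []
enqueue(9): queue = [9]
enqueue(83): queue = [9, 83]
enqueue(1): queue = [9, 83, 1]
enqueue(9): queue = [9, 83, 1, 9]
dequeue(): queue = [83, 1, 9]
dequeue(): queue = [1, 9]
enqueue(96): queue = [1, 9, 96]
dequeue(): queue = [9, 96]
enqueue(42): queue = [9, 96, 42]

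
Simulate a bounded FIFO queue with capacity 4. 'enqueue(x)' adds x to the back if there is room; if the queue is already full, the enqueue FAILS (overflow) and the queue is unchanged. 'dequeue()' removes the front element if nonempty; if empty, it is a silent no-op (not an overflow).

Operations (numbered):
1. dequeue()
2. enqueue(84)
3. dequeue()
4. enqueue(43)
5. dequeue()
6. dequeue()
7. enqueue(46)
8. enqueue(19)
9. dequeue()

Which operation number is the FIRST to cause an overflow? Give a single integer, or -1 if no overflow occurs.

Answer: -1

Derivation:
1. dequeue(): empty, no-op, size=0
2. enqueue(84): size=1
3. dequeue(): size=0
4. enqueue(43): size=1
5. dequeue(): size=0
6. dequeue(): empty, no-op, size=0
7. enqueue(46): size=1
8. enqueue(19): size=2
9. dequeue(): size=1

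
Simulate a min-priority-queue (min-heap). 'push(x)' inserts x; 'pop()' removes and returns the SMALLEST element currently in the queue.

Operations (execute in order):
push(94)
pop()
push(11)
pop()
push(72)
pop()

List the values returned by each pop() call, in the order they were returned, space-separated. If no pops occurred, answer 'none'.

push(94): heap contents = [94]
pop() → 94: heap contents = []
push(11): heap contents = [11]
pop() → 11: heap contents = []
push(72): heap contents = [72]
pop() → 72: heap contents = []

Answer: 94 11 72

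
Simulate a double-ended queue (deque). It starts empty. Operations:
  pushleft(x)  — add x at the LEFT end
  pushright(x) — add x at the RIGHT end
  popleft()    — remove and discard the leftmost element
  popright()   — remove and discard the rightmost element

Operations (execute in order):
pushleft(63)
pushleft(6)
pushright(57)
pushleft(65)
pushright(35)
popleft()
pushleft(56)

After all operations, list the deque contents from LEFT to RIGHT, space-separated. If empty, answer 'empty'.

Answer: 56 6 63 57 35

Derivation:
pushleft(63): [63]
pushleft(6): [6, 63]
pushright(57): [6, 63, 57]
pushleft(65): [65, 6, 63, 57]
pushright(35): [65, 6, 63, 57, 35]
popleft(): [6, 63, 57, 35]
pushleft(56): [56, 6, 63, 57, 35]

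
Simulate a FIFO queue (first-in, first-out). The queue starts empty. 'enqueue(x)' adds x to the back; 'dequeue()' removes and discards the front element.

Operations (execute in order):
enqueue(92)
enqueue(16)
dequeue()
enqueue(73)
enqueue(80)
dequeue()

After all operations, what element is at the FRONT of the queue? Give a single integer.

Answer: 73

Derivation:
enqueue(92): queue = [92]
enqueue(16): queue = [92, 16]
dequeue(): queue = [16]
enqueue(73): queue = [16, 73]
enqueue(80): queue = [16, 73, 80]
dequeue(): queue = [73, 80]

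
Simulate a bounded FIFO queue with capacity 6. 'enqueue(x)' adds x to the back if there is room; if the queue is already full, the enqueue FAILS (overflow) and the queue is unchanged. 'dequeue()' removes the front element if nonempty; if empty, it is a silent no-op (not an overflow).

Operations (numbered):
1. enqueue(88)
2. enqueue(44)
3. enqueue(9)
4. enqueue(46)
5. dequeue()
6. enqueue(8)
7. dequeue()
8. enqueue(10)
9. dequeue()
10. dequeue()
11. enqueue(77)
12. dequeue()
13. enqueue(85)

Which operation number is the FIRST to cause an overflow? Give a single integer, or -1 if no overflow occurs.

Answer: -1

Derivation:
1. enqueue(88): size=1
2. enqueue(44): size=2
3. enqueue(9): size=3
4. enqueue(46): size=4
5. dequeue(): size=3
6. enqueue(8): size=4
7. dequeue(): size=3
8. enqueue(10): size=4
9. dequeue(): size=3
10. dequeue(): size=2
11. enqueue(77): size=3
12. dequeue(): size=2
13. enqueue(85): size=3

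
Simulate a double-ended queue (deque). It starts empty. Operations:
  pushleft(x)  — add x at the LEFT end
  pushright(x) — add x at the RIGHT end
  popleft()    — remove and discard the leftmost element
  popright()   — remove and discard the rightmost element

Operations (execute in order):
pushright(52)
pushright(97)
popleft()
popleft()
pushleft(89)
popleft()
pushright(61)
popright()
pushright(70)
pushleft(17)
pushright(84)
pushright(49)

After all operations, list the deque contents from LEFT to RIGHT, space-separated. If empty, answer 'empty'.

pushright(52): [52]
pushright(97): [52, 97]
popleft(): [97]
popleft(): []
pushleft(89): [89]
popleft(): []
pushright(61): [61]
popright(): []
pushright(70): [70]
pushleft(17): [17, 70]
pushright(84): [17, 70, 84]
pushright(49): [17, 70, 84, 49]

Answer: 17 70 84 49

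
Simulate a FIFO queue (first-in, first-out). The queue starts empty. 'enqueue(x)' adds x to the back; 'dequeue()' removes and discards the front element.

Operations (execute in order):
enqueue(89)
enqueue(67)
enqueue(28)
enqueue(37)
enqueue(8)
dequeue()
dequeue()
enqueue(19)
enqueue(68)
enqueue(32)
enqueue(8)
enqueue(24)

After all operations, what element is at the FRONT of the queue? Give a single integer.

enqueue(89): queue = [89]
enqueue(67): queue = [89, 67]
enqueue(28): queue = [89, 67, 28]
enqueue(37): queue = [89, 67, 28, 37]
enqueue(8): queue = [89, 67, 28, 37, 8]
dequeue(): queue = [67, 28, 37, 8]
dequeue(): queue = [28, 37, 8]
enqueue(19): queue = [28, 37, 8, 19]
enqueue(68): queue = [28, 37, 8, 19, 68]
enqueue(32): queue = [28, 37, 8, 19, 68, 32]
enqueue(8): queue = [28, 37, 8, 19, 68, 32, 8]
enqueue(24): queue = [28, 37, 8, 19, 68, 32, 8, 24]

Answer: 28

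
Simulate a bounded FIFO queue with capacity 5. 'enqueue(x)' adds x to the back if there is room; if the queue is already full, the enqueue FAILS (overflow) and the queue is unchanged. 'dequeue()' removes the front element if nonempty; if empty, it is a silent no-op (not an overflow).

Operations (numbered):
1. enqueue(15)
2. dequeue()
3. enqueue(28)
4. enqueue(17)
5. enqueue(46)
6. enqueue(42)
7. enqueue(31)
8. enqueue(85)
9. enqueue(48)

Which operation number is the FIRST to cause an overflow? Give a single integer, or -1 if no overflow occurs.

1. enqueue(15): size=1
2. dequeue(): size=0
3. enqueue(28): size=1
4. enqueue(17): size=2
5. enqueue(46): size=3
6. enqueue(42): size=4
7. enqueue(31): size=5
8. enqueue(85): size=5=cap → OVERFLOW (fail)
9. enqueue(48): size=5=cap → OVERFLOW (fail)

Answer: 8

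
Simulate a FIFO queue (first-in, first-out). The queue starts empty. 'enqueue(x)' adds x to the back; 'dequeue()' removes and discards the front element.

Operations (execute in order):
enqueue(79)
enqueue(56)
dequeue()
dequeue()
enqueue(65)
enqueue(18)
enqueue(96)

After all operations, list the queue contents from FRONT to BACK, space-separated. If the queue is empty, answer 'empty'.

Answer: 65 18 96

Derivation:
enqueue(79): [79]
enqueue(56): [79, 56]
dequeue(): [56]
dequeue(): []
enqueue(65): [65]
enqueue(18): [65, 18]
enqueue(96): [65, 18, 96]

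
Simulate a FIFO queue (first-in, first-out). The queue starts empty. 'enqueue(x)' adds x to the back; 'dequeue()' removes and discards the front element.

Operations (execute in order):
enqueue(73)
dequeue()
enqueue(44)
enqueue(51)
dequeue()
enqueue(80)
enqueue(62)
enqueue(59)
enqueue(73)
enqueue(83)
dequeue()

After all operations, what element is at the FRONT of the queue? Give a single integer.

enqueue(73): queue = [73]
dequeue(): queue = []
enqueue(44): queue = [44]
enqueue(51): queue = [44, 51]
dequeue(): queue = [51]
enqueue(80): queue = [51, 80]
enqueue(62): queue = [51, 80, 62]
enqueue(59): queue = [51, 80, 62, 59]
enqueue(73): queue = [51, 80, 62, 59, 73]
enqueue(83): queue = [51, 80, 62, 59, 73, 83]
dequeue(): queue = [80, 62, 59, 73, 83]

Answer: 80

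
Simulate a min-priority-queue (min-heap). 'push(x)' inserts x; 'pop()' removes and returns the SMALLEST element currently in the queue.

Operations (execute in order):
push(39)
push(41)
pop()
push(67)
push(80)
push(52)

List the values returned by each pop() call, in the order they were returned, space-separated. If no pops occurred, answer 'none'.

Answer: 39

Derivation:
push(39): heap contents = [39]
push(41): heap contents = [39, 41]
pop() → 39: heap contents = [41]
push(67): heap contents = [41, 67]
push(80): heap contents = [41, 67, 80]
push(52): heap contents = [41, 52, 67, 80]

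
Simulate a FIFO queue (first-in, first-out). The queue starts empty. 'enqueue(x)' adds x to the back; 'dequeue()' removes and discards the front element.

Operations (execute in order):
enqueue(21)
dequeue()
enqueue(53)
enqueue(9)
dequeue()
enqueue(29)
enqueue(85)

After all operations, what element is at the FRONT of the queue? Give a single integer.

Answer: 9

Derivation:
enqueue(21): queue = [21]
dequeue(): queue = []
enqueue(53): queue = [53]
enqueue(9): queue = [53, 9]
dequeue(): queue = [9]
enqueue(29): queue = [9, 29]
enqueue(85): queue = [9, 29, 85]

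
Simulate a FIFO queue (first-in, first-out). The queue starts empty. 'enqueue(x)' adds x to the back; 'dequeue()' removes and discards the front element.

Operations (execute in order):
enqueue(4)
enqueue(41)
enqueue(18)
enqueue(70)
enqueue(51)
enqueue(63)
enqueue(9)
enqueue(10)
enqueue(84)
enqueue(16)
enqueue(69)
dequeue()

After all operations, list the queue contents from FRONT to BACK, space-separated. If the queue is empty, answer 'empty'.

enqueue(4): [4]
enqueue(41): [4, 41]
enqueue(18): [4, 41, 18]
enqueue(70): [4, 41, 18, 70]
enqueue(51): [4, 41, 18, 70, 51]
enqueue(63): [4, 41, 18, 70, 51, 63]
enqueue(9): [4, 41, 18, 70, 51, 63, 9]
enqueue(10): [4, 41, 18, 70, 51, 63, 9, 10]
enqueue(84): [4, 41, 18, 70, 51, 63, 9, 10, 84]
enqueue(16): [4, 41, 18, 70, 51, 63, 9, 10, 84, 16]
enqueue(69): [4, 41, 18, 70, 51, 63, 9, 10, 84, 16, 69]
dequeue(): [41, 18, 70, 51, 63, 9, 10, 84, 16, 69]

Answer: 41 18 70 51 63 9 10 84 16 69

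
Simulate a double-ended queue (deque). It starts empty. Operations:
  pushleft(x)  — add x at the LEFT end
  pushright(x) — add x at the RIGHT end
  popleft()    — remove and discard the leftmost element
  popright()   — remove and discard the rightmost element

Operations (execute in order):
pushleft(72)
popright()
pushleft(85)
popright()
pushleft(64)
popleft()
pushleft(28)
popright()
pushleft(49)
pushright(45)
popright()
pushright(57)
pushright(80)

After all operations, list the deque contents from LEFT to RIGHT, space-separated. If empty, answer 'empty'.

pushleft(72): [72]
popright(): []
pushleft(85): [85]
popright(): []
pushleft(64): [64]
popleft(): []
pushleft(28): [28]
popright(): []
pushleft(49): [49]
pushright(45): [49, 45]
popright(): [49]
pushright(57): [49, 57]
pushright(80): [49, 57, 80]

Answer: 49 57 80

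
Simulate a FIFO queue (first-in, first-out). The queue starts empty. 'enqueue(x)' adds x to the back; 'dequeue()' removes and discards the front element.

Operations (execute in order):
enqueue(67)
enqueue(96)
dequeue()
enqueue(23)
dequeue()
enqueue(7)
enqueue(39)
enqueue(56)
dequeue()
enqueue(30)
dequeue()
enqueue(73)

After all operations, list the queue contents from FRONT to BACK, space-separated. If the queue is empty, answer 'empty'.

Answer: 39 56 30 73

Derivation:
enqueue(67): [67]
enqueue(96): [67, 96]
dequeue(): [96]
enqueue(23): [96, 23]
dequeue(): [23]
enqueue(7): [23, 7]
enqueue(39): [23, 7, 39]
enqueue(56): [23, 7, 39, 56]
dequeue(): [7, 39, 56]
enqueue(30): [7, 39, 56, 30]
dequeue(): [39, 56, 30]
enqueue(73): [39, 56, 30, 73]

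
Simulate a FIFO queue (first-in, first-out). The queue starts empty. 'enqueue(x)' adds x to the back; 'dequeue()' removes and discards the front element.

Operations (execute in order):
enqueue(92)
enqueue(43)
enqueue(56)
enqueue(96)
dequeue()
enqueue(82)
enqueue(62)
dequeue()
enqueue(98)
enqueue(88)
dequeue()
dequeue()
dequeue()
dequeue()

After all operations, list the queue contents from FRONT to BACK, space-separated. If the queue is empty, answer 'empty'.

enqueue(92): [92]
enqueue(43): [92, 43]
enqueue(56): [92, 43, 56]
enqueue(96): [92, 43, 56, 96]
dequeue(): [43, 56, 96]
enqueue(82): [43, 56, 96, 82]
enqueue(62): [43, 56, 96, 82, 62]
dequeue(): [56, 96, 82, 62]
enqueue(98): [56, 96, 82, 62, 98]
enqueue(88): [56, 96, 82, 62, 98, 88]
dequeue(): [96, 82, 62, 98, 88]
dequeue(): [82, 62, 98, 88]
dequeue(): [62, 98, 88]
dequeue(): [98, 88]

Answer: 98 88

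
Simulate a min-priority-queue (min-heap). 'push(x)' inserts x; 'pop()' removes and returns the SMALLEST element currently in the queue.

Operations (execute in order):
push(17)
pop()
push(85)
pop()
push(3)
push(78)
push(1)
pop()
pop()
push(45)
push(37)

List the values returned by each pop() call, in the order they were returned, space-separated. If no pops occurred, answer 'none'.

push(17): heap contents = [17]
pop() → 17: heap contents = []
push(85): heap contents = [85]
pop() → 85: heap contents = []
push(3): heap contents = [3]
push(78): heap contents = [3, 78]
push(1): heap contents = [1, 3, 78]
pop() → 1: heap contents = [3, 78]
pop() → 3: heap contents = [78]
push(45): heap contents = [45, 78]
push(37): heap contents = [37, 45, 78]

Answer: 17 85 1 3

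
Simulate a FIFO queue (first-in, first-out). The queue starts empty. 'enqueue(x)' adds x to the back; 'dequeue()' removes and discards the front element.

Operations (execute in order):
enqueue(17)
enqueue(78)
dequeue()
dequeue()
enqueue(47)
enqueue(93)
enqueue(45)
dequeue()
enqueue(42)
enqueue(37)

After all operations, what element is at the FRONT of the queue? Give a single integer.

enqueue(17): queue = [17]
enqueue(78): queue = [17, 78]
dequeue(): queue = [78]
dequeue(): queue = []
enqueue(47): queue = [47]
enqueue(93): queue = [47, 93]
enqueue(45): queue = [47, 93, 45]
dequeue(): queue = [93, 45]
enqueue(42): queue = [93, 45, 42]
enqueue(37): queue = [93, 45, 42, 37]

Answer: 93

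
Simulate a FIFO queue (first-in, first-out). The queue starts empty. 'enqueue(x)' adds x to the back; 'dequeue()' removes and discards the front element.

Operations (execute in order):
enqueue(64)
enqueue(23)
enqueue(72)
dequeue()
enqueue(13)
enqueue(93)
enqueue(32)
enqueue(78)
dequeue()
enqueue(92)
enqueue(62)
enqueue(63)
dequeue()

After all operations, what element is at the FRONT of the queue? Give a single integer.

Answer: 13

Derivation:
enqueue(64): queue = [64]
enqueue(23): queue = [64, 23]
enqueue(72): queue = [64, 23, 72]
dequeue(): queue = [23, 72]
enqueue(13): queue = [23, 72, 13]
enqueue(93): queue = [23, 72, 13, 93]
enqueue(32): queue = [23, 72, 13, 93, 32]
enqueue(78): queue = [23, 72, 13, 93, 32, 78]
dequeue(): queue = [72, 13, 93, 32, 78]
enqueue(92): queue = [72, 13, 93, 32, 78, 92]
enqueue(62): queue = [72, 13, 93, 32, 78, 92, 62]
enqueue(63): queue = [72, 13, 93, 32, 78, 92, 62, 63]
dequeue(): queue = [13, 93, 32, 78, 92, 62, 63]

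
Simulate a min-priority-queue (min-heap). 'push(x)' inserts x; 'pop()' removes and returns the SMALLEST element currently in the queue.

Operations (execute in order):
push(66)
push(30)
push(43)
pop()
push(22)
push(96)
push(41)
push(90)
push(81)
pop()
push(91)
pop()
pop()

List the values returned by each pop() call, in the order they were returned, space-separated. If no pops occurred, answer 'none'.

push(66): heap contents = [66]
push(30): heap contents = [30, 66]
push(43): heap contents = [30, 43, 66]
pop() → 30: heap contents = [43, 66]
push(22): heap contents = [22, 43, 66]
push(96): heap contents = [22, 43, 66, 96]
push(41): heap contents = [22, 41, 43, 66, 96]
push(90): heap contents = [22, 41, 43, 66, 90, 96]
push(81): heap contents = [22, 41, 43, 66, 81, 90, 96]
pop() → 22: heap contents = [41, 43, 66, 81, 90, 96]
push(91): heap contents = [41, 43, 66, 81, 90, 91, 96]
pop() → 41: heap contents = [43, 66, 81, 90, 91, 96]
pop() → 43: heap contents = [66, 81, 90, 91, 96]

Answer: 30 22 41 43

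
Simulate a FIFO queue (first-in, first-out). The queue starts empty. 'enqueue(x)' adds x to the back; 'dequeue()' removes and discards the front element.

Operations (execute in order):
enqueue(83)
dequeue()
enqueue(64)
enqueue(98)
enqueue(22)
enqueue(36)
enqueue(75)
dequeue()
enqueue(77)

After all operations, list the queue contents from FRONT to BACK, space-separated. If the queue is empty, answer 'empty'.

enqueue(83): [83]
dequeue(): []
enqueue(64): [64]
enqueue(98): [64, 98]
enqueue(22): [64, 98, 22]
enqueue(36): [64, 98, 22, 36]
enqueue(75): [64, 98, 22, 36, 75]
dequeue(): [98, 22, 36, 75]
enqueue(77): [98, 22, 36, 75, 77]

Answer: 98 22 36 75 77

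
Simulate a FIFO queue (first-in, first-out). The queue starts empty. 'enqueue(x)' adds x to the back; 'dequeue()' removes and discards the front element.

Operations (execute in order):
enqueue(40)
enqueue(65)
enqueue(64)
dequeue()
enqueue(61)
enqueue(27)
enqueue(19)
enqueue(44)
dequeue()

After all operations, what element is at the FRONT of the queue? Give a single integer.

enqueue(40): queue = [40]
enqueue(65): queue = [40, 65]
enqueue(64): queue = [40, 65, 64]
dequeue(): queue = [65, 64]
enqueue(61): queue = [65, 64, 61]
enqueue(27): queue = [65, 64, 61, 27]
enqueue(19): queue = [65, 64, 61, 27, 19]
enqueue(44): queue = [65, 64, 61, 27, 19, 44]
dequeue(): queue = [64, 61, 27, 19, 44]

Answer: 64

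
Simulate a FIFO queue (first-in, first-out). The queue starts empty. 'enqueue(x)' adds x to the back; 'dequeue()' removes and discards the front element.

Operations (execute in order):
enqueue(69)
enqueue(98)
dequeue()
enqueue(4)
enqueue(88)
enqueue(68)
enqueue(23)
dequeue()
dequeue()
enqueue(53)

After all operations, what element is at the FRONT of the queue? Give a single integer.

enqueue(69): queue = [69]
enqueue(98): queue = [69, 98]
dequeue(): queue = [98]
enqueue(4): queue = [98, 4]
enqueue(88): queue = [98, 4, 88]
enqueue(68): queue = [98, 4, 88, 68]
enqueue(23): queue = [98, 4, 88, 68, 23]
dequeue(): queue = [4, 88, 68, 23]
dequeue(): queue = [88, 68, 23]
enqueue(53): queue = [88, 68, 23, 53]

Answer: 88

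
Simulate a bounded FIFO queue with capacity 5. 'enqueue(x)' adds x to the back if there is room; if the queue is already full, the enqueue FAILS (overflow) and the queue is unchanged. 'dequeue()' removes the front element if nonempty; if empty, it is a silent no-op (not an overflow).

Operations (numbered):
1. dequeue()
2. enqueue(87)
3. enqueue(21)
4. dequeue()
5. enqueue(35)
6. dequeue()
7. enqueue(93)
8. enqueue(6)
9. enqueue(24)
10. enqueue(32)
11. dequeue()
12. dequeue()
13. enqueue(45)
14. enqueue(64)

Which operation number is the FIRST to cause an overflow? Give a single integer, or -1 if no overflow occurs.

1. dequeue(): empty, no-op, size=0
2. enqueue(87): size=1
3. enqueue(21): size=2
4. dequeue(): size=1
5. enqueue(35): size=2
6. dequeue(): size=1
7. enqueue(93): size=2
8. enqueue(6): size=3
9. enqueue(24): size=4
10. enqueue(32): size=5
11. dequeue(): size=4
12. dequeue(): size=3
13. enqueue(45): size=4
14. enqueue(64): size=5

Answer: -1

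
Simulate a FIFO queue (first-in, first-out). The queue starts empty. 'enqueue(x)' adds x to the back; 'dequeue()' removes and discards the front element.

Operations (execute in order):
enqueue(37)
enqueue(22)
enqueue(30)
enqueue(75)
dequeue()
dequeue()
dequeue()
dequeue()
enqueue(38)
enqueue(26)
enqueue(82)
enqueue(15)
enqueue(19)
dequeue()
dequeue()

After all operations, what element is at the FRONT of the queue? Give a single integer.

Answer: 82

Derivation:
enqueue(37): queue = [37]
enqueue(22): queue = [37, 22]
enqueue(30): queue = [37, 22, 30]
enqueue(75): queue = [37, 22, 30, 75]
dequeue(): queue = [22, 30, 75]
dequeue(): queue = [30, 75]
dequeue(): queue = [75]
dequeue(): queue = []
enqueue(38): queue = [38]
enqueue(26): queue = [38, 26]
enqueue(82): queue = [38, 26, 82]
enqueue(15): queue = [38, 26, 82, 15]
enqueue(19): queue = [38, 26, 82, 15, 19]
dequeue(): queue = [26, 82, 15, 19]
dequeue(): queue = [82, 15, 19]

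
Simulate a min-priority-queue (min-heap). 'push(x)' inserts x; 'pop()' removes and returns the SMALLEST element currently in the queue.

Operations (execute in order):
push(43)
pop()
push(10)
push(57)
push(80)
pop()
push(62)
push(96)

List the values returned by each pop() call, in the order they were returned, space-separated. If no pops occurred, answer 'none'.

push(43): heap contents = [43]
pop() → 43: heap contents = []
push(10): heap contents = [10]
push(57): heap contents = [10, 57]
push(80): heap contents = [10, 57, 80]
pop() → 10: heap contents = [57, 80]
push(62): heap contents = [57, 62, 80]
push(96): heap contents = [57, 62, 80, 96]

Answer: 43 10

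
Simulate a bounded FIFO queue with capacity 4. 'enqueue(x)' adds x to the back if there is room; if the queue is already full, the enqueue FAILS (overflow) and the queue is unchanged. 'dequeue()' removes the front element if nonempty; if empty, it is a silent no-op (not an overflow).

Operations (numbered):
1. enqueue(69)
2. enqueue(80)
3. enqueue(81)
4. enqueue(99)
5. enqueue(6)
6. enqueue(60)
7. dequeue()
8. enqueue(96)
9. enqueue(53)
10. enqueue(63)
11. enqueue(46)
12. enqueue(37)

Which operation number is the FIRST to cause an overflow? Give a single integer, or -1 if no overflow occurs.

1. enqueue(69): size=1
2. enqueue(80): size=2
3. enqueue(81): size=3
4. enqueue(99): size=4
5. enqueue(6): size=4=cap → OVERFLOW (fail)
6. enqueue(60): size=4=cap → OVERFLOW (fail)
7. dequeue(): size=3
8. enqueue(96): size=4
9. enqueue(53): size=4=cap → OVERFLOW (fail)
10. enqueue(63): size=4=cap → OVERFLOW (fail)
11. enqueue(46): size=4=cap → OVERFLOW (fail)
12. enqueue(37): size=4=cap → OVERFLOW (fail)

Answer: 5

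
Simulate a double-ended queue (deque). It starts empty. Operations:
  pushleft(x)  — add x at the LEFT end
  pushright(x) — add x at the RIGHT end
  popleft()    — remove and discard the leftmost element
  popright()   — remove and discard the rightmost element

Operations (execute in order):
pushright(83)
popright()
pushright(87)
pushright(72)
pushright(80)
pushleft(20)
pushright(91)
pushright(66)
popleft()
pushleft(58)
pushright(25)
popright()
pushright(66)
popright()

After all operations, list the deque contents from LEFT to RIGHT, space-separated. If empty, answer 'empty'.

Answer: 58 87 72 80 91 66

Derivation:
pushright(83): [83]
popright(): []
pushright(87): [87]
pushright(72): [87, 72]
pushright(80): [87, 72, 80]
pushleft(20): [20, 87, 72, 80]
pushright(91): [20, 87, 72, 80, 91]
pushright(66): [20, 87, 72, 80, 91, 66]
popleft(): [87, 72, 80, 91, 66]
pushleft(58): [58, 87, 72, 80, 91, 66]
pushright(25): [58, 87, 72, 80, 91, 66, 25]
popright(): [58, 87, 72, 80, 91, 66]
pushright(66): [58, 87, 72, 80, 91, 66, 66]
popright(): [58, 87, 72, 80, 91, 66]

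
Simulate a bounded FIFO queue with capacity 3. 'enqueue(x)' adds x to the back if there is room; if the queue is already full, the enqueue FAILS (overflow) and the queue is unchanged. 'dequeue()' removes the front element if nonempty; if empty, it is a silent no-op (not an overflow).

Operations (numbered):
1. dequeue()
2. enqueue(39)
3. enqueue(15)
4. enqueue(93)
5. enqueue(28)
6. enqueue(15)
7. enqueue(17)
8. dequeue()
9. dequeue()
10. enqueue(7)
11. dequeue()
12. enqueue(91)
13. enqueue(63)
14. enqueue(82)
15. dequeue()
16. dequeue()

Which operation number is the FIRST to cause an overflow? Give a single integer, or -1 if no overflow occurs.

Answer: 5

Derivation:
1. dequeue(): empty, no-op, size=0
2. enqueue(39): size=1
3. enqueue(15): size=2
4. enqueue(93): size=3
5. enqueue(28): size=3=cap → OVERFLOW (fail)
6. enqueue(15): size=3=cap → OVERFLOW (fail)
7. enqueue(17): size=3=cap → OVERFLOW (fail)
8. dequeue(): size=2
9. dequeue(): size=1
10. enqueue(7): size=2
11. dequeue(): size=1
12. enqueue(91): size=2
13. enqueue(63): size=3
14. enqueue(82): size=3=cap → OVERFLOW (fail)
15. dequeue(): size=2
16. dequeue(): size=1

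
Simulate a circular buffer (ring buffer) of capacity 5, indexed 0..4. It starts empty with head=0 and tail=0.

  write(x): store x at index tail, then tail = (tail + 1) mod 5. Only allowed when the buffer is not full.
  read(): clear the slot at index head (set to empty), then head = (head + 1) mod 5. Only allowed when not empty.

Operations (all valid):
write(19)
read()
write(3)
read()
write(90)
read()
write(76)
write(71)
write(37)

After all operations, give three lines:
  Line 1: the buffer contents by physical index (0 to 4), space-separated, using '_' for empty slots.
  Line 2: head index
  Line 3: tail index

Answer: 37 _ _ 76 71
3
1

Derivation:
write(19): buf=[19 _ _ _ _], head=0, tail=1, size=1
read(): buf=[_ _ _ _ _], head=1, tail=1, size=0
write(3): buf=[_ 3 _ _ _], head=1, tail=2, size=1
read(): buf=[_ _ _ _ _], head=2, tail=2, size=0
write(90): buf=[_ _ 90 _ _], head=2, tail=3, size=1
read(): buf=[_ _ _ _ _], head=3, tail=3, size=0
write(76): buf=[_ _ _ 76 _], head=3, tail=4, size=1
write(71): buf=[_ _ _ 76 71], head=3, tail=0, size=2
write(37): buf=[37 _ _ 76 71], head=3, tail=1, size=3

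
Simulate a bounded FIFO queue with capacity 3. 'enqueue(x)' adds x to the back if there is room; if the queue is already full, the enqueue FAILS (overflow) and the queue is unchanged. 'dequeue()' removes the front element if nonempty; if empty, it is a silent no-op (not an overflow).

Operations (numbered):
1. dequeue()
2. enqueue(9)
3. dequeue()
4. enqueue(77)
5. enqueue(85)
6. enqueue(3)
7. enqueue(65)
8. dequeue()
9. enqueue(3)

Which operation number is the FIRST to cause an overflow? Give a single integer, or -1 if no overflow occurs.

Answer: 7

Derivation:
1. dequeue(): empty, no-op, size=0
2. enqueue(9): size=1
3. dequeue(): size=0
4. enqueue(77): size=1
5. enqueue(85): size=2
6. enqueue(3): size=3
7. enqueue(65): size=3=cap → OVERFLOW (fail)
8. dequeue(): size=2
9. enqueue(3): size=3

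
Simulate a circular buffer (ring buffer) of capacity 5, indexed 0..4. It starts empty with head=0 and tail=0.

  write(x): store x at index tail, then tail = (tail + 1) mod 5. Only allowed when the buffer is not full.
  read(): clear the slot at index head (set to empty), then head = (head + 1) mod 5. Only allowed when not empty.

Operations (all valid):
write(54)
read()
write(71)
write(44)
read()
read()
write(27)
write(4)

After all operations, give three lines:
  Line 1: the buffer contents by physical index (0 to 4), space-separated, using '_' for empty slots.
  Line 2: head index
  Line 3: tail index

Answer: _ _ _ 27 4
3
0

Derivation:
write(54): buf=[54 _ _ _ _], head=0, tail=1, size=1
read(): buf=[_ _ _ _ _], head=1, tail=1, size=0
write(71): buf=[_ 71 _ _ _], head=1, tail=2, size=1
write(44): buf=[_ 71 44 _ _], head=1, tail=3, size=2
read(): buf=[_ _ 44 _ _], head=2, tail=3, size=1
read(): buf=[_ _ _ _ _], head=3, tail=3, size=0
write(27): buf=[_ _ _ 27 _], head=3, tail=4, size=1
write(4): buf=[_ _ _ 27 4], head=3, tail=0, size=2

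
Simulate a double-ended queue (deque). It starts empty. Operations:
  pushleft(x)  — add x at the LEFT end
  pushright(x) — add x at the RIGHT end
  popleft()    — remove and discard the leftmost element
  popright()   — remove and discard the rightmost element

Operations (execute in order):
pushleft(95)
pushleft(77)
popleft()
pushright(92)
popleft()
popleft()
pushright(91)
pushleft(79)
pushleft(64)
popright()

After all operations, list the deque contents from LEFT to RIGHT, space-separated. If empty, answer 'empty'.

pushleft(95): [95]
pushleft(77): [77, 95]
popleft(): [95]
pushright(92): [95, 92]
popleft(): [92]
popleft(): []
pushright(91): [91]
pushleft(79): [79, 91]
pushleft(64): [64, 79, 91]
popright(): [64, 79]

Answer: 64 79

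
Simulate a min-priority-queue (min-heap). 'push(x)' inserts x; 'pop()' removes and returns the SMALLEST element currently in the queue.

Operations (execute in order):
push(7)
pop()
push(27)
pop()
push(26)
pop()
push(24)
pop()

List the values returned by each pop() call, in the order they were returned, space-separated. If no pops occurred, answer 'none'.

push(7): heap contents = [7]
pop() → 7: heap contents = []
push(27): heap contents = [27]
pop() → 27: heap contents = []
push(26): heap contents = [26]
pop() → 26: heap contents = []
push(24): heap contents = [24]
pop() → 24: heap contents = []

Answer: 7 27 26 24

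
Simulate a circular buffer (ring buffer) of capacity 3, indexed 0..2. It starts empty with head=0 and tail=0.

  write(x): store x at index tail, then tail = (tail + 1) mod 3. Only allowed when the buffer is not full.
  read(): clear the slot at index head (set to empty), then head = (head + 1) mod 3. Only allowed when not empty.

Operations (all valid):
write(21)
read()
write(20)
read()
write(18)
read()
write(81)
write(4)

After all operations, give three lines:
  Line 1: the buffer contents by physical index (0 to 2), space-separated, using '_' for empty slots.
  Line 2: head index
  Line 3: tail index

Answer: 81 4 _
0
2

Derivation:
write(21): buf=[21 _ _], head=0, tail=1, size=1
read(): buf=[_ _ _], head=1, tail=1, size=0
write(20): buf=[_ 20 _], head=1, tail=2, size=1
read(): buf=[_ _ _], head=2, tail=2, size=0
write(18): buf=[_ _ 18], head=2, tail=0, size=1
read(): buf=[_ _ _], head=0, tail=0, size=0
write(81): buf=[81 _ _], head=0, tail=1, size=1
write(4): buf=[81 4 _], head=0, tail=2, size=2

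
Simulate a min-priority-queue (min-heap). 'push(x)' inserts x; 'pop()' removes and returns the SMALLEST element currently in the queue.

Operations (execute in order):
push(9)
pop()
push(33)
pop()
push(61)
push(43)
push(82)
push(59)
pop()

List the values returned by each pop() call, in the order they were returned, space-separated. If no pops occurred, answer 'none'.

Answer: 9 33 43

Derivation:
push(9): heap contents = [9]
pop() → 9: heap contents = []
push(33): heap contents = [33]
pop() → 33: heap contents = []
push(61): heap contents = [61]
push(43): heap contents = [43, 61]
push(82): heap contents = [43, 61, 82]
push(59): heap contents = [43, 59, 61, 82]
pop() → 43: heap contents = [59, 61, 82]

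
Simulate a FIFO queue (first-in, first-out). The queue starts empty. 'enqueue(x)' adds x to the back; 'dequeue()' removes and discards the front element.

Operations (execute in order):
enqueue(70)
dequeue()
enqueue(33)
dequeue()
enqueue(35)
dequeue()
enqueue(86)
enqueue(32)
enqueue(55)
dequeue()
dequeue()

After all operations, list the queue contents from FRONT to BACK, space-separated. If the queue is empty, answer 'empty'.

Answer: 55

Derivation:
enqueue(70): [70]
dequeue(): []
enqueue(33): [33]
dequeue(): []
enqueue(35): [35]
dequeue(): []
enqueue(86): [86]
enqueue(32): [86, 32]
enqueue(55): [86, 32, 55]
dequeue(): [32, 55]
dequeue(): [55]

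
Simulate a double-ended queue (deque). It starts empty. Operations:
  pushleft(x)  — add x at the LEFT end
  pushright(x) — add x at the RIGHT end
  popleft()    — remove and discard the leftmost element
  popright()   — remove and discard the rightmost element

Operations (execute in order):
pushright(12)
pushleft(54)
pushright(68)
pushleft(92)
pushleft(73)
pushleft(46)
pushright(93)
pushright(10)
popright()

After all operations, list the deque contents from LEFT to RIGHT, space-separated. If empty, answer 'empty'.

Answer: 46 73 92 54 12 68 93

Derivation:
pushright(12): [12]
pushleft(54): [54, 12]
pushright(68): [54, 12, 68]
pushleft(92): [92, 54, 12, 68]
pushleft(73): [73, 92, 54, 12, 68]
pushleft(46): [46, 73, 92, 54, 12, 68]
pushright(93): [46, 73, 92, 54, 12, 68, 93]
pushright(10): [46, 73, 92, 54, 12, 68, 93, 10]
popright(): [46, 73, 92, 54, 12, 68, 93]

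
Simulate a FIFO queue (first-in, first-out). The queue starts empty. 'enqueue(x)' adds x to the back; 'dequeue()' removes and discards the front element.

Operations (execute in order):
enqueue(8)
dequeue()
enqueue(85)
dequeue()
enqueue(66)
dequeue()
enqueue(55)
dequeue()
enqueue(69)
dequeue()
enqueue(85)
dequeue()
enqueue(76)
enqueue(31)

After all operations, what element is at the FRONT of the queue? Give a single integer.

enqueue(8): queue = [8]
dequeue(): queue = []
enqueue(85): queue = [85]
dequeue(): queue = []
enqueue(66): queue = [66]
dequeue(): queue = []
enqueue(55): queue = [55]
dequeue(): queue = []
enqueue(69): queue = [69]
dequeue(): queue = []
enqueue(85): queue = [85]
dequeue(): queue = []
enqueue(76): queue = [76]
enqueue(31): queue = [76, 31]

Answer: 76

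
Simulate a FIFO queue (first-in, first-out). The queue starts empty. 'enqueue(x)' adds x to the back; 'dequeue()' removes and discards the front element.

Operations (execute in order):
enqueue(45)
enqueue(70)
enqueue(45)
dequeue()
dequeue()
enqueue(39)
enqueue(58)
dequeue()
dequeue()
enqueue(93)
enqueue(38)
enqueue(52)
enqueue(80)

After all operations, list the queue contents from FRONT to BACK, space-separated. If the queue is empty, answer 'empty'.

Answer: 58 93 38 52 80

Derivation:
enqueue(45): [45]
enqueue(70): [45, 70]
enqueue(45): [45, 70, 45]
dequeue(): [70, 45]
dequeue(): [45]
enqueue(39): [45, 39]
enqueue(58): [45, 39, 58]
dequeue(): [39, 58]
dequeue(): [58]
enqueue(93): [58, 93]
enqueue(38): [58, 93, 38]
enqueue(52): [58, 93, 38, 52]
enqueue(80): [58, 93, 38, 52, 80]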